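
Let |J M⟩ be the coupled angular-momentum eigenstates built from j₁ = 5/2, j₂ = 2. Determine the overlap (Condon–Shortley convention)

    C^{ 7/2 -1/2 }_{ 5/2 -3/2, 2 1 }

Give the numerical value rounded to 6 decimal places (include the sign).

-0.619780  (= −√(121/315))

triangle: 1!·4!·3!/9! = 144/362880
(j±m)!: 1!·4!·3!·1!·3!·4! = 20736
prefactor² = (2J+1)·Δ·N² = 2304/35
  k=0: +1/(0!·1!·4!·3!·0!·0!) = 1/144
  k=1: −1/(1!·0!·3!·2!·1!·1!) = -1/12
Σ = -11/144  ⇒  CG² = 2304/35·(-11/144)² = 121/315
CG = −√(121/315) = -0.619780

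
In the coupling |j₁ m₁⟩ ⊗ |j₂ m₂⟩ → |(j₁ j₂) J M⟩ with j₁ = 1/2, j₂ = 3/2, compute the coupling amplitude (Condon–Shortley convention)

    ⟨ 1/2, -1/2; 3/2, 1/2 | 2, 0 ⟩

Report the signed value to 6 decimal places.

triangle: 0!×1!×3!/5! = 6/120
(j±m)!: 0!×1!×2!×1!×2!×2! = 8
prefactor² = (2J+1)×Δ×N² = 2
  k=0: +1/(0!×0!×1!×2!×0!×1!) = 1/2
Σ = 1/2  ⇒  CG² = 2×1/2² = 1/2
CG = +√(1/2) = +0.707107

+0.707107  (= +√(1/2))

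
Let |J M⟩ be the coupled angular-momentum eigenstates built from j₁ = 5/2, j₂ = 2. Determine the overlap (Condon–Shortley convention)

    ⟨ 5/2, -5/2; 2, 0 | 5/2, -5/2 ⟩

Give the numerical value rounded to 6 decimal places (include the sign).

+0.597614  (= +√(5/14))

triangle: 2!*3!*2!/8! = 24/40320
(j±m)!: 0!*5!*2!*2!*0!*5! = 57600
prefactor² = (2J+1)*Δ*N² = 1440/7
  k=2: +1/(2!*0!*3!*0!*0!*2!) = 1/24
Σ = 1/24  ⇒  CG² = 1440/7*1/24² = 5/14
CG = +√(5/14) = +0.597614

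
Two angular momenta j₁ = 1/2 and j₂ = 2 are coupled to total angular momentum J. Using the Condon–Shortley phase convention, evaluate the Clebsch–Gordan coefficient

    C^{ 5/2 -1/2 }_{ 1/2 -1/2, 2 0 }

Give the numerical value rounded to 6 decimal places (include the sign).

+0.774597

√[6·0!1!4!/6! · 0!1!2!2!2!3!] = √(48/5)
  +(−1)^0/∏(0,0,1,2,0,2)! = 1/4  (running 1/4)
⟨..|..⟩ = √(48/5)·(1/4) = +0.774597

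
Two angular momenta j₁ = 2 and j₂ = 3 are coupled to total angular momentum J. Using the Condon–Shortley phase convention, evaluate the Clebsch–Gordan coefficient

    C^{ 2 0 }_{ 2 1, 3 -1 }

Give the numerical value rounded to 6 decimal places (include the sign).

-0.377964

√[5·3!1!3!/8! · 3!1!2!4!2!2!] = √(36/7)
  +(−1)^0/∏(0,3,1,2,0,1)! = 1/12  (running 1/12)
  +(−1)^1/∏(1,2,0,1,1,2)! = -1/4  (running -1/6)
⟨..|..⟩ = √(36/7)·(-1/6) = -0.377964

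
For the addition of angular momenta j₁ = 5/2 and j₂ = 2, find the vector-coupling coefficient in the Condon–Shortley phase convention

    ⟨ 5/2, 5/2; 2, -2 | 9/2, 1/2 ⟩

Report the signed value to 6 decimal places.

+√(1/126) ≈ +0.089087

j₁+j₂−J=0  J+j₁−j₂=5  J−j₁+j₂=4  j₁+j₂+J+1=10
(j₁±m₁, j₂±m₂, J±M) = (5,0,0,4,5,4)
P² = 460800/7
sum k=0..0:
  [0] +1/2880 = 1/2880
S = 1/2880
C² = P²·S² = 1/126 ; C = +0.089087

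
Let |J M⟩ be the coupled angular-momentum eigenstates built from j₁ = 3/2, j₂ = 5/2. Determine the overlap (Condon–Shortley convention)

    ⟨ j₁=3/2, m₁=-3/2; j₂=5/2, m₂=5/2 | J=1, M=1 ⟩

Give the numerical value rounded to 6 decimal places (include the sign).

−√(1/2) ≈ -0.707107

√[3·3!0!2!/6! · 0!3!5!0!2!0!] = √(72)
  +(−1)^3/∏(3,0,0,2,0,0)! = -1/12  (running -1/12)
⟨..|..⟩ = √(72)·(-1/12) = -0.707107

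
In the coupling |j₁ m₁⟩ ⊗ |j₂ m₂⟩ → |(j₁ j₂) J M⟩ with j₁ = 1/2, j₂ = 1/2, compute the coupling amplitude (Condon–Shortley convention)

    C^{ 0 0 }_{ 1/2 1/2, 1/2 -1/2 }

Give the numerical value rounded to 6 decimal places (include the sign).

+0.707107  (= +√(1/2))

triangle: 1!*0!*0!/2! = 1/2
(j±m)!: 1!*0!*0!*1!*0!*0! = 1
prefactor² = (2J+1)*Δ*N² = 1/2
  k=0: +1/(0!*1!*0!*0!*0!*0!) = 1
Σ = 1  ⇒  CG² = 1/2*1² = 1/2
CG = +√(1/2) = +0.707107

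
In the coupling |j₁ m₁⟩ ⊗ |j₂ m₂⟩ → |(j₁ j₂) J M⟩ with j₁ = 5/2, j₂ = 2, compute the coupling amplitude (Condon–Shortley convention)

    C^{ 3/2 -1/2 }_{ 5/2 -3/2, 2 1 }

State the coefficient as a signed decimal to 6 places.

+0.138013

√[4·3!2!1!/7! · 1!4!3!1!1!2!] = √(96/35)
  +(−1)^2/∏(2,1,2,1,0,0)! = 1/4  (running 1/4)
  +(−1)^3/∏(3,0,1,0,1,1)! = -1/6  (running 1/12)
⟨..|..⟩ = √(96/35)·(1/12) = +0.138013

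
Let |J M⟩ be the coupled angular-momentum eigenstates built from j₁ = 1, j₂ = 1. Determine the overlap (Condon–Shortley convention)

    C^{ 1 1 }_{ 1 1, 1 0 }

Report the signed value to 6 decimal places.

+√(1/2) = +0.707107

j₁+j₂−J=1  J+j₁−j₂=1  J−j₁+j₂=1  j₁+j₂+J+1=4
(j₁±m₁, j₂±m₂, J±M) = (2,0,1,1,2,0)
P² = 1/2
sum k=0..0:
  [0] +1/1 = 1
S = 1
C² = P²·S² = 1/2 ; C = +0.707107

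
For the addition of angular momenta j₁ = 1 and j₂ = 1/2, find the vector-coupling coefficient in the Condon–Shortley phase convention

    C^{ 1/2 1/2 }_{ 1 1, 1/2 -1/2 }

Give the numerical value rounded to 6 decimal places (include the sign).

j₁+j₂−J=1  J+j₁−j₂=1  J−j₁+j₂=0  j₁+j₂+J+1=3
(j₁±m₁, j₂±m₂, J±M) = (2,0,0,1,1,0)
P² = 2/3
sum k=0..0:
  [0] +1/1 = 1
S = 1
C² = P²·S² = 2/3 ; C = +0.816497

+√(2/3) ≈ +0.816497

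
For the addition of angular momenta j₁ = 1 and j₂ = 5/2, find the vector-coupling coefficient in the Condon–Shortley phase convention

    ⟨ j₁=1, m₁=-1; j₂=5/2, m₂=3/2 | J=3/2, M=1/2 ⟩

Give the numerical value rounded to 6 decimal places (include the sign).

j₁+j₂−J=2  J+j₁−j₂=0  J−j₁+j₂=3  j₁+j₂+J+1=6
(j₁±m₁, j₂±m₂, J±M) = (0,2,4,1,2,1)
P² = 32/5
sum k=2..2:
  [2] +1/4 = 1/4
S = 1/4
C² = P²·S² = 2/5 ; C = +0.632456

+√(2/5) = +0.632456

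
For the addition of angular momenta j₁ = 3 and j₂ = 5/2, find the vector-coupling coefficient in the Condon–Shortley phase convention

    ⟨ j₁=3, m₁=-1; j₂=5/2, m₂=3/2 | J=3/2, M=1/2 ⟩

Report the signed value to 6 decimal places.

-0.483046  (= −√(7/30))

√[4·4!2!1!/8! · 2!4!4!1!2!1!] = √(384/35)
  +(−1)^3/∏(3,1,1,1,1,0)! = -1/6  (running -1/6)
  +(−1)^4/∏(4,0,0,0,2,1)! = 1/48  (running -7/48)
⟨..|..⟩ = √(384/35)·(-7/48) = -0.483046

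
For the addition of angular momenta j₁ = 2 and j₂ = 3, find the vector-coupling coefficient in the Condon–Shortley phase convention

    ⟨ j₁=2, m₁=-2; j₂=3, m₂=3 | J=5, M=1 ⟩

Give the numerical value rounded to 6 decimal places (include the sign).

+0.069007

j₁+j₂−J=0  J+j₁−j₂=4  J−j₁+j₂=6  j₁+j₂+J+1=11
(j₁±m₁, j₂±m₂, J±M) = (0,4,6,0,6,4)
P² = 9953280/7
sum k=0..0:
  [0] +1/17280 = 1/17280
S = 1/17280
C² = P²·S² = 1/210 ; C = +0.069007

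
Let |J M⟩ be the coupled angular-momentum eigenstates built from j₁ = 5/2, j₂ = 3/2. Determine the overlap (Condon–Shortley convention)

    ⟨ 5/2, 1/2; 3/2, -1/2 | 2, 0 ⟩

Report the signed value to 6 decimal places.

-0.267261

j₁+j₂−J=2  J+j₁−j₂=3  J−j₁+j₂=1  j₁+j₂+J+1=7
(j₁±m₁, j₂±m₂, J±M) = (3,2,1,2,2,2)
P² = 8/7
sum k=0..1:
  [0] +1/4 = 1/4
  [1] −1/2 = -1/2
S = -1/4
C² = P²·S² = 1/14 ; C = -0.267261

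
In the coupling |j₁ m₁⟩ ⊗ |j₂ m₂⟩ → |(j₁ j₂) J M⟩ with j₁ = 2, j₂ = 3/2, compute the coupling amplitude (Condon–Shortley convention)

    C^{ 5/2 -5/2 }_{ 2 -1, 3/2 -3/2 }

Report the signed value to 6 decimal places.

√[6·1!3!2!/7! · 1!3!0!3!0!5!] = √(432/7)
  +(−1)^0/∏(0,1,3,0,0,2)! = 1/12  (running 1/12)
⟨..|..⟩ = √(432/7)·(1/12) = +0.654654

+0.654654  (= +√(3/7))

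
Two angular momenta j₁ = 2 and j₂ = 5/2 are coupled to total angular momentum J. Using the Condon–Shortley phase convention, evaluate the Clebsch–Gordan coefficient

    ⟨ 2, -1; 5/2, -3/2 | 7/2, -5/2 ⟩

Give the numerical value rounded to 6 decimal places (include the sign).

+√(1/63) ≈ +0.125988

triangle: 1!×3!×4!/9! = 144/362880
(j±m)!: 1!×3!×1!×4!×1!×6! = 103680
prefactor² = (2J+1)×Δ×N² = 2304/7
  k=0: +1/(0!×1!×3!×1!×0!×3!) = 1/36
  k=1: −1/(1!×0!×2!×0!×1!×4!) = -1/48
Σ = 1/144  ⇒  CG² = 2304/7×1/144² = 1/63
CG = +√(1/63) = +0.125988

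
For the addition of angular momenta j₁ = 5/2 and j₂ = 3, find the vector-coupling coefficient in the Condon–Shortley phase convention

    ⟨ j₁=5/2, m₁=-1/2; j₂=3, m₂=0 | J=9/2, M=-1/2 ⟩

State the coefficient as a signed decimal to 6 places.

√[10·1!4!5!/11! · 2!3!3!3!4!5!] = √(69120/77)
  +(−1)^0/∏(0,1,3,3,1,2)! = 1/72  (running 1/72)
  +(−1)^1/∏(1,0,2,2,2,3)! = -1/48  (running -1/144)
⟨..|..⟩ = √(69120/77)·(-1/144) = -0.208063

-0.208063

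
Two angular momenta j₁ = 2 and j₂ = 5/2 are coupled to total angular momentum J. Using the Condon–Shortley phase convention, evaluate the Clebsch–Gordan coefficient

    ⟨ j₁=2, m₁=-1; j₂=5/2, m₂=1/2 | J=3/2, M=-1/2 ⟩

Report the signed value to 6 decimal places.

j₁+j₂−J=3  J+j₁−j₂=1  J−j₁+j₂=2  j₁+j₂+J+1=7
(j₁±m₁, j₂±m₂, J±M) = (1,3,3,2,1,2)
P² = 48/35
sum k=2..3:
  [2] +1/2 = 1/2
  [3] −1/12 = -1/12
S = 5/12
C² = P²·S² = 5/21 ; C = +0.487950

+0.487950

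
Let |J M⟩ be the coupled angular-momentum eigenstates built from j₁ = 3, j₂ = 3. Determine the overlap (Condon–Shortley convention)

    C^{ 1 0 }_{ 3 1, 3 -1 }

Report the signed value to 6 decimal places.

+√(1/28) ≈ +0.188982

triangle: 5!*1!*1!/8! = 120/40320
(j±m)!: 4!*2!*2!*4!*1!*1! = 2304
prefactor² = (2J+1)*Δ*N² = 144/7
  k=1: −1/(1!*4!*1!*1!*0!*0!) = -1/24
  k=2: +1/(2!*3!*0!*0!*1!*1!) = 1/12
Σ = 1/24  ⇒  CG² = 144/7*1/24² = 1/28
CG = +√(1/28) = +0.188982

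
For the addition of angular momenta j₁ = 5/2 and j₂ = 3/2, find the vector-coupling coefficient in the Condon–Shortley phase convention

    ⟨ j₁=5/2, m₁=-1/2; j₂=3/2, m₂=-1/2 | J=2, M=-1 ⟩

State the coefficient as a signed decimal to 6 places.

triangle: 2!×3!×1!/7! = 12/5040
(j±m)!: 2!×3!×1!×2!×1!×3! = 144
prefactor² = (2J+1)×Δ×N² = 12/7
  k=0: +1/(0!×2!×3!×1!×0!×0!) = 1/12
  k=1: −1/(1!×1!×2!×0!×1!×1!) = -1/2
Σ = -5/12  ⇒  CG² = 12/7×(-5/12)² = 25/84
CG = −√(25/84) = -0.545545

-0.545545  (= −√(25/84))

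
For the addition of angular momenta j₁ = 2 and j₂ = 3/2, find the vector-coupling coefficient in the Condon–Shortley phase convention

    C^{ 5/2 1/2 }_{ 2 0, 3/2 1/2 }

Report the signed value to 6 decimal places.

j₁+j₂−J=1  J+j₁−j₂=3  J−j₁+j₂=2  j₁+j₂+J+1=7
(j₁±m₁, j₂±m₂, J±M) = (2,2,2,1,3,2)
P² = 48/35
sum k=0..1:
  [0] +1/4 = 1/4
  [1] −1/2 = -1/2
S = -1/4
C² = P²·S² = 3/35 ; C = -0.292770

−√(3/35) ≈ -0.292770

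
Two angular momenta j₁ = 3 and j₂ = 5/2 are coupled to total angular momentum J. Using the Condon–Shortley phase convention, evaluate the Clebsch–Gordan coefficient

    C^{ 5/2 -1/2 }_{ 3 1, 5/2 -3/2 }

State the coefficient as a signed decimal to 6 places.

triangle: 3!·3!·2!/9! = 72/362880
(j±m)!: 4!·2!·1!·4!·2!·3! = 13824
prefactor² = (2J+1)·Δ·N² = 576/35
  k=0: +1/(0!·3!·2!·1!·1!·1!) = 1/12
  k=1: −1/(1!·2!·1!·0!·2!·2!) = -1/8
Σ = -1/24  ⇒  CG² = 576/35·(-1/24)² = 1/35
CG = −√(1/35) = -0.169031

-0.169031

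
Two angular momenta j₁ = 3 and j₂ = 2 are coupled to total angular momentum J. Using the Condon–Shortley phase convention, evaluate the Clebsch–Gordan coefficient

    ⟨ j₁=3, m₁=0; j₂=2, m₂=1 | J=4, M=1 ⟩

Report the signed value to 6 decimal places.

triangle: 1!·5!·3!/10! = 720/3628800
(j±m)!: 3!·3!·3!·1!·5!·3! = 155520
prefactor² = (2J+1)·Δ·N² = 1944/7
  k=0: +1/(0!·1!·3!·3!·2!·0!) = 1/72
  k=1: −1/(1!·0!·2!·2!·3!·1!) = -1/24
Σ = -1/36  ⇒  CG² = 1944/7·(-1/36)² = 3/14
CG = −√(3/14) = -0.462910

-0.462910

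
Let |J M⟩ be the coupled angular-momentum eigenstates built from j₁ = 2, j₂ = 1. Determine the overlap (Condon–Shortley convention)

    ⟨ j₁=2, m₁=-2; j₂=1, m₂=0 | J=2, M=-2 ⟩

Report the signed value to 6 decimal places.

−√(2/3) ≈ -0.816497

j₁+j₂−J=1  J+j₁−j₂=3  J−j₁+j₂=1  j₁+j₂+J+1=6
(j₁±m₁, j₂±m₂, J±M) = (0,4,1,1,0,4)
P² = 24
sum k=1..1:
  [1] −1/6 = -1/6
S = -1/6
C² = P²·S² = 2/3 ; C = -0.816497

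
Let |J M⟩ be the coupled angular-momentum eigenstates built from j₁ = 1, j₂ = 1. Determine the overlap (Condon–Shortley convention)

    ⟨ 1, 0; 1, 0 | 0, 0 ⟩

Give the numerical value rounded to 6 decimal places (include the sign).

√[1·2!0!0!/3! · 1!1!1!1!0!0!] = √(1/3)
  +(−1)^1/∏(1,1,0,0,0,0)! = -1  (running -1)
⟨..|..⟩ = √(1/3)·(-1) = -0.577350

−√(1/3) = -0.577350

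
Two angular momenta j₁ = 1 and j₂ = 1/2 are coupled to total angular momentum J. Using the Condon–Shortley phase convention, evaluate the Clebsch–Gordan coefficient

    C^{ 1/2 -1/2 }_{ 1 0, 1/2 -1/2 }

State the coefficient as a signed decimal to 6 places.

+0.577350  (= +√(1/3))

triangle: 1!×1!×0!/3! = 1/6
(j±m)!: 1!×1!×0!×1!×0!×1! = 1
prefactor² = (2J+1)×Δ×N² = 1/3
  k=0: +1/(0!×1!×1!×0!×0!×0!) = 1
Σ = 1  ⇒  CG² = 1/3×1² = 1/3
CG = +√(1/3) = +0.577350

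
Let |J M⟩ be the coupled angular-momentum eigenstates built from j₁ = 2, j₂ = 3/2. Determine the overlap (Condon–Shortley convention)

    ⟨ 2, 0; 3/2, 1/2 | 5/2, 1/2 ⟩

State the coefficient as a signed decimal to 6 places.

√[6·1!3!2!/7! · 2!2!2!1!3!2!] = √(48/35)
  +(−1)^0/∏(0,1,2,2,1,0)! = 1/4  (running 1/4)
  +(−1)^1/∏(1,0,1,1,2,1)! = -1/2  (running -1/4)
⟨..|..⟩ = √(48/35)·(-1/4) = -0.292770

−√(3/35) ≈ -0.292770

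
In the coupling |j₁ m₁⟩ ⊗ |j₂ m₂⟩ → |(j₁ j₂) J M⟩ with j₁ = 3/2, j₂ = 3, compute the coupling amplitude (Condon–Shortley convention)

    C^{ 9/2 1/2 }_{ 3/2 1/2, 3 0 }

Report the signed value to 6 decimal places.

√[10·0!3!6!/10! · 2!1!3!3!5!4!] = √(17280/7)
  +(−1)^0/∏(0,0,1,3,2,3)! = 1/72  (running 1/72)
⟨..|..⟩ = √(17280/7)·(1/72) = +0.690066

+0.690066  (= +√(10/21))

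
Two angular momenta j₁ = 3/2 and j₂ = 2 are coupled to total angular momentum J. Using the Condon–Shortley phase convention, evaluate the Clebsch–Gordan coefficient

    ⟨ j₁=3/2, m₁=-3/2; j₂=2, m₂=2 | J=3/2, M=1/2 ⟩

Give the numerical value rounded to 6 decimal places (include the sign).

j₁+j₂−J=2  J+j₁−j₂=1  J−j₁+j₂=2  j₁+j₂+J+1=6
(j₁±m₁, j₂±m₂, J±M) = (0,3,4,0,2,1)
P² = 32/5
sum k=2..2:
  [2] +1/4 = 1/4
S = 1/4
C² = P²·S² = 2/5 ; C = +0.632456

+√(2/5) ≈ +0.632456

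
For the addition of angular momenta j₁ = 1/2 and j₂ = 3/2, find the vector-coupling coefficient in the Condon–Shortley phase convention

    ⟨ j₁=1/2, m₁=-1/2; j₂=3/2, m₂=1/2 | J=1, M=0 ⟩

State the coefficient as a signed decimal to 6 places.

-0.707107  (= −√(1/2))

triangle: 1!*0!*2!/4! = 2/24
(j±m)!: 0!*1!*2!*1!*1!*1! = 2
prefactor² = (2J+1)*Δ*N² = 1/2
  k=1: −1/(1!*0!*0!*1!*0!*1!) = -1
Σ = -1  ⇒  CG² = 1/2*(-1)² = 1/2
CG = −√(1/2) = -0.707107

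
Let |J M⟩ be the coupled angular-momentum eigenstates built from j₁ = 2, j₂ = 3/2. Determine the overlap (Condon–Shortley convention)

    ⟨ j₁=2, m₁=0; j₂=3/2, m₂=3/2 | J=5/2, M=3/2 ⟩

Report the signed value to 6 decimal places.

-0.717137

√[6·1!3!2!/7! · 2!2!3!0!4!1!] = √(288/35)
  +(−1)^1/∏(1,0,1,2,2,0)! = -1/4  (running -1/4)
⟨..|..⟩ = √(288/35)·(-1/4) = -0.717137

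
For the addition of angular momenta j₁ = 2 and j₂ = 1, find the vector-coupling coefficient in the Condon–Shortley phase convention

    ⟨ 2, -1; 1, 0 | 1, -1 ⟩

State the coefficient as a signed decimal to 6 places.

-0.547723  (= −√(3/10))

√[3·2!2!0!/5! · 1!3!1!1!0!2!] = √(6/5)
  +(−1)^1/∏(1,1,2,0,0,0)! = -1/2  (running -1/2)
⟨..|..⟩ = √(6/5)·(-1/2) = -0.547723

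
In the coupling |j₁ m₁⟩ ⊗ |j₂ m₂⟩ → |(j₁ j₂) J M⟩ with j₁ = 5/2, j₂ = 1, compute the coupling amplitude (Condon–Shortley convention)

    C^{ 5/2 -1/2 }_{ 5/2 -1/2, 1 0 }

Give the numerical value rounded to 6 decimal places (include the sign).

-0.169031  (= −√(1/35))

triangle: 1!*4!*1!/7! = 24/5040
(j±m)!: 2!*3!*1!*1!*2!*3! = 144
prefactor² = (2J+1)*Δ*N² = 144/35
  k=0: +1/(0!*1!*3!*1!*1!*0!) = 1/6
  k=1: −1/(1!*0!*2!*0!*2!*1!) = -1/4
Σ = -1/12  ⇒  CG² = 144/35*(-1/12)² = 1/35
CG = −√(1/35) = -0.169031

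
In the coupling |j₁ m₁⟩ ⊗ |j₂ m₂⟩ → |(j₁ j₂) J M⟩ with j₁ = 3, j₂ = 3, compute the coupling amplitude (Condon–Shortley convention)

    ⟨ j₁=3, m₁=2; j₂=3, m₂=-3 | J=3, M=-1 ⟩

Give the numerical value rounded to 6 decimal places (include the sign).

+√(1/3) = +0.577350

j₁+j₂−J=3  J+j₁−j₂=3  J−j₁+j₂=3  j₁+j₂+J+1=10
(j₁±m₁, j₂±m₂, J±M) = (5,1,0,6,2,4)
P² = 1728
sum k=0..0:
  [0] +1/72 = 1/72
S = 1/72
C² = P²·S² = 1/3 ; C = +0.577350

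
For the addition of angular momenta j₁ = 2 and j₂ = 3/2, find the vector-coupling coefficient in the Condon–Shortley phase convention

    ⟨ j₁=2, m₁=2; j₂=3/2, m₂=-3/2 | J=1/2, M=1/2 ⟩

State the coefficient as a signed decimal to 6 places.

triangle: 3!*1!*0!/5! = 6/120
(j±m)!: 4!*0!*0!*3!*1!*0! = 144
prefactor² = (2J+1)*Δ*N² = 72/5
  k=0: +1/(0!*3!*0!*0!*1!*0!) = 1/6
Σ = 1/6  ⇒  CG² = 72/5*1/6² = 2/5
CG = +√(2/5) = +0.632456

+0.632456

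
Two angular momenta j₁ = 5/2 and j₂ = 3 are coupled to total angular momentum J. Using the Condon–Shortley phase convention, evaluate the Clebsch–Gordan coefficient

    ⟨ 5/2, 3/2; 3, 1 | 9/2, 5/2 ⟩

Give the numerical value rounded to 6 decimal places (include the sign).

triangle: 1!·4!·5!/11! = 2880/39916800
(j±m)!: 4!·1!·4!·2!·7!·2! = 11612160
prefactor² = (2J+1)·Δ·N² = 92160/11
  k=0: +1/(0!·1!·1!·4!·3!·1!) = 1/144
  k=1: −1/(1!·0!·0!·3!·4!·2!) = -1/288
Σ = 1/288  ⇒  CG² = 92160/11·1/288² = 10/99
CG = +√(10/99) = +0.317821

+√(10/99) ≈ +0.317821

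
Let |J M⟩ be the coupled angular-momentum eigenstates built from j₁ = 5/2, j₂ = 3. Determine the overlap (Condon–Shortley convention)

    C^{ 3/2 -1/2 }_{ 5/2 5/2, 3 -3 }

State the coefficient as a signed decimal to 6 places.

j₁+j₂−J=4  J+j₁−j₂=1  J−j₁+j₂=2  j₁+j₂+J+1=8
(j₁±m₁, j₂±m₂, J±M) = (5,0,0,6,1,2)
P² = 5760/7
sum k=0..0:
  [0] +1/48 = 1/48
S = 1/48
C² = P²·S² = 5/14 ; C = +0.597614

+0.597614  (= +√(5/14))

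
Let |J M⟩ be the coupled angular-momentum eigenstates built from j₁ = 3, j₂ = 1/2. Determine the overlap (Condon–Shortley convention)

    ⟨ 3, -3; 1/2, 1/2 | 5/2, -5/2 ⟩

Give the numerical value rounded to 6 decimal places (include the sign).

√[6·1!5!0!/7! · 0!6!1!0!0!5!] = √(86400/7)
  +(−1)^1/∏(1,0,5,0,0,0)! = -1/120  (running -1/120)
⟨..|..⟩ = √(86400/7)·(-1/120) = -0.925820

-0.925820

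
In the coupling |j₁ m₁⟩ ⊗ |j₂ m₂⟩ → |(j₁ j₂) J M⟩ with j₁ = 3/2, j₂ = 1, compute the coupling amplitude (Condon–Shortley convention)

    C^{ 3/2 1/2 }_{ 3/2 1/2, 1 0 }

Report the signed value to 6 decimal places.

+√(1/15) = +0.258199

triangle: 1!×2!×1!/5! = 2/120
(j±m)!: 2!×1!×1!×1!×2!×1! = 4
prefactor² = (2J+1)×Δ×N² = 4/15
  k=0: +1/(0!×1!×1!×1!×1!×0!) = 1
  k=1: −1/(1!×0!×0!×0!×2!×1!) = -1/2
Σ = 1/2  ⇒  CG² = 4/15×1/2² = 1/15
CG = +√(1/15) = +0.258199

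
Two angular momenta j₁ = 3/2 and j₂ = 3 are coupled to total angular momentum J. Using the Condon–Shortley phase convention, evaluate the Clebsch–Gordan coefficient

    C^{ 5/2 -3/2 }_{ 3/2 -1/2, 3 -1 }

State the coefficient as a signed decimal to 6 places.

−√(7/20) = -0.591608

triangle: 2!*1!*4!/8! = 48/40320
(j±m)!: 1!*2!*2!*4!*1!*4! = 2304
prefactor² = (2J+1)*Δ*N² = 576/35
  k=1: −1/(1!*1!*1!*1!*0!*3!) = -1/6
  k=2: +1/(2!*0!*0!*0!*1!*4!) = 1/48
Σ = -7/48  ⇒  CG² = 576/35*(-7/48)² = 7/20
CG = −√(7/20) = -0.591608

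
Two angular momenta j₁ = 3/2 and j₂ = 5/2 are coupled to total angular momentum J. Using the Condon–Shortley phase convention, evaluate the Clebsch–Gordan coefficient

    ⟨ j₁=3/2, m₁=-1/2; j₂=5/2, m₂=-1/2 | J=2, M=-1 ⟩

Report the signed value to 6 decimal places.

-0.545545  (= −√(25/84))

√[5·2!1!3!/7! · 1!2!2!3!1!3!] = √(12/7)
  +(−1)^1/∏(1,1,1,1,0,2)! = -1/2  (running -1/2)
  +(−1)^2/∏(2,0,0,0,1,3)! = 1/12  (running -5/12)
⟨..|..⟩ = √(12/7)·(-5/12) = -0.545545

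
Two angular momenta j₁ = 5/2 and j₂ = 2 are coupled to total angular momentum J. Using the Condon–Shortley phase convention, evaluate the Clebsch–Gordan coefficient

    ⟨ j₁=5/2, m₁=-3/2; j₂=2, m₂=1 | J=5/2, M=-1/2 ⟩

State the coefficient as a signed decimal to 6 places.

+0.414039  (= +√(6/35))

j₁+j₂−J=2  J+j₁−j₂=3  J−j₁+j₂=2  j₁+j₂+J+1=8
(j₁±m₁, j₂±m₂, J±M) = (1,4,3,1,2,3)
P² = 216/35
sum k=1..2:
  [1] −1/12 = -1/12
  [2] +1/4 = 1/4
S = 1/6
C² = P²·S² = 6/35 ; C = +0.414039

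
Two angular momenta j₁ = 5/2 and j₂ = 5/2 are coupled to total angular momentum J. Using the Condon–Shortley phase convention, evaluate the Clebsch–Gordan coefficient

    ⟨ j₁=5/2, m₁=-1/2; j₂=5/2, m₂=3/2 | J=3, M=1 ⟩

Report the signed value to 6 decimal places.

+√(1/30) ≈ +0.182574

√[7·2!3!3!/9! · 2!3!4!1!4!2!] = √(96/5)
  +(−1)^1/∏(1,1,2,3,1,0)! = -1/12  (running -1/12)
  +(−1)^2/∏(2,0,1,2,2,1)! = 1/8  (running 1/24)
⟨..|..⟩ = √(96/5)·(1/24) = +0.182574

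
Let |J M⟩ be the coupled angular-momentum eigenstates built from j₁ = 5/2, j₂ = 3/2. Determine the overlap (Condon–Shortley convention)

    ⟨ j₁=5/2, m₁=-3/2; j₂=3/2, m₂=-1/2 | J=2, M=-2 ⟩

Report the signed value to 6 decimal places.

−√(8/21) ≈ -0.617213

j₁+j₂−J=2  J+j₁−j₂=3  J−j₁+j₂=1  j₁+j₂+J+1=7
(j₁±m₁, j₂±m₂, J±M) = (1,4,1,2,0,4)
P² = 96/7
sum k=1..1:
  [1] −1/6 = -1/6
S = -1/6
C² = P²·S² = 8/21 ; C = -0.617213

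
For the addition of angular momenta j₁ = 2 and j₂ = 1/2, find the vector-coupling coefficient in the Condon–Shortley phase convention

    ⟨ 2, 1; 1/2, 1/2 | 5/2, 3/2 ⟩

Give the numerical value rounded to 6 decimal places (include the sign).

j₁+j₂−J=0  J+j₁−j₂=4  J−j₁+j₂=1  j₁+j₂+J+1=6
(j₁±m₁, j₂±m₂, J±M) = (3,1,1,0,4,1)
P² = 144/5
sum k=0..0:
  [0] +1/6 = 1/6
S = 1/6
C² = P²·S² = 4/5 ; C = +0.894427

+√(4/5) = +0.894427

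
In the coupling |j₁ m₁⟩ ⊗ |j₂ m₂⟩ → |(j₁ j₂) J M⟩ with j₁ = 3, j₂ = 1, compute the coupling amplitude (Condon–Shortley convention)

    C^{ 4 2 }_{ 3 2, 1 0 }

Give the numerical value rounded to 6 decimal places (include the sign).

+0.654654

triangle: 0!·6!·2!/9! = 1440/362880
(j±m)!: 5!·1!·1!·1!·6!·2! = 172800
prefactor² = (2J+1)·Δ·N² = 43200/7
  k=0: +1/(0!·0!·1!·1!·5!·1!) = 1/120
Σ = 1/120  ⇒  CG² = 43200/7·1/120² = 3/7
CG = +√(3/7) = +0.654654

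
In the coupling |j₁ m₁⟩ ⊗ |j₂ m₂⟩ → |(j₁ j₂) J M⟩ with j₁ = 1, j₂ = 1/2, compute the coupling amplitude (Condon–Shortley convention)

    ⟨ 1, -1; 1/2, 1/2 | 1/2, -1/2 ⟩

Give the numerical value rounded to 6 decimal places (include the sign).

triangle: 1!*1!*0!/3! = 1/6
(j±m)!: 0!*2!*1!*0!*0!*1! = 2
prefactor² = (2J+1)*Δ*N² = 2/3
  k=1: −1/(1!*0!*1!*0!*0!*0!) = -1
Σ = -1  ⇒  CG² = 2/3*(-1)² = 2/3
CG = −√(2/3) = -0.816497

-0.816497  (= −√(2/3))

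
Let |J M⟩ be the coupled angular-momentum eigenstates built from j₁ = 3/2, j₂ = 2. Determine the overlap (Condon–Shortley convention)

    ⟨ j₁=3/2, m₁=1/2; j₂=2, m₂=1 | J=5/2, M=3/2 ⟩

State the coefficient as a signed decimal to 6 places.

triangle: 1!·2!·3!/7! = 12/5040
(j±m)!: 2!·1!·3!·1!·4!·1! = 288
prefactor² = (2J+1)·Δ·N² = 144/35
  k=0: +1/(0!·1!·1!·3!·1!·0!) = 1/6
  k=1: −1/(1!·0!·0!·2!·2!·1!) = -1/4
Σ = -1/12  ⇒  CG² = 144/35·(-1/12)² = 1/35
CG = −√(1/35) = -0.169031

−√(1/35) ≈ -0.169031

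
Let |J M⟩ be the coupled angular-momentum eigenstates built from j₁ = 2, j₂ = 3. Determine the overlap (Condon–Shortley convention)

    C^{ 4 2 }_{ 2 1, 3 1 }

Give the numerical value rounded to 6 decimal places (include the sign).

+√(1/28) ≈ +0.188982

triangle: 1!*3!*5!/10! = 720/3628800
(j±m)!: 3!*1!*4!*2!*6!*2! = 414720
prefactor² = (2J+1)*Δ*N² = 5184/7
  k=0: +1/(0!*1!*1!*4!*2!*1!) = 1/48
  k=1: −1/(1!*0!*0!*3!*3!*2!) = -1/72
Σ = 1/144  ⇒  CG² = 5184/7*1/144² = 1/28
CG = +√(1/28) = +0.188982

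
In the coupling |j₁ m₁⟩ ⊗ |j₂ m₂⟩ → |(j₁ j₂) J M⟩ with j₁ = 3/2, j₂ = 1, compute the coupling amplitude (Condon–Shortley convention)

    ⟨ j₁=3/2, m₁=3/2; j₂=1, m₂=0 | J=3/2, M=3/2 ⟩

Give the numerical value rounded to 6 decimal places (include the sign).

+√(3/5) = +0.774597

√[4·1!2!1!/5! · 3!0!1!1!3!0!] = √(12/5)
  +(−1)^0/∏(0,1,0,1,2,0)! = 1/2  (running 1/2)
⟨..|..⟩ = √(12/5)·(1/2) = +0.774597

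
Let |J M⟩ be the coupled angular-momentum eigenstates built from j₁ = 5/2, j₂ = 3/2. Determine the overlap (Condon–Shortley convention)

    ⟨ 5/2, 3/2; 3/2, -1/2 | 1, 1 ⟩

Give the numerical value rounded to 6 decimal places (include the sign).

triangle: 3!×2!×0!/6! = 12/720
(j±m)!: 4!×1!×1!×2!×2!×0! = 96
prefactor² = (2J+1)×Δ×N² = 24/5
  k=1: −1/(1!×2!×0!×0!×2!×0!) = -1/4
Σ = -1/4  ⇒  CG² = 24/5×(-1/4)² = 3/10
CG = −√(3/10) = -0.547723

-0.547723  (= −√(3/10))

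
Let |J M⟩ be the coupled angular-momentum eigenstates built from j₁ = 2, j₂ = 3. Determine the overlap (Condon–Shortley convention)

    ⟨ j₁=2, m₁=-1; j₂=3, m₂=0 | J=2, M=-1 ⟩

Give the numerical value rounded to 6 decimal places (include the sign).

triangle: 3!*1!*3!/8! = 36/40320
(j±m)!: 1!*3!*3!*3!*1!*3! = 1296
prefactor² = (2J+1)*Δ*N² = 81/14
  k=2: +1/(2!*1!*1!*1!*0!*2!) = 1/4
  k=3: −1/(3!*0!*0!*0!*1!*3!) = -1/36
Σ = 2/9  ⇒  CG² = 81/14*2/9² = 2/7
CG = +√(2/7) = +0.534522

+√(2/7) = +0.534522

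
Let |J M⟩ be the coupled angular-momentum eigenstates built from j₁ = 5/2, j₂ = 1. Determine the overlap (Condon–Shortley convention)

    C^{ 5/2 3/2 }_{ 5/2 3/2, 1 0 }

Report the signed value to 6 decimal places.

+0.507093

j₁+j₂−J=1  J+j₁−j₂=4  J−j₁+j₂=1  j₁+j₂+J+1=7
(j₁±m₁, j₂±m₂, J±M) = (4,1,1,1,4,1)
P² = 576/35
sum k=0..1:
  [0] +1/6 = 1/6
  [1] −1/24 = -1/24
S = 1/8
C² = P²·S² = 9/35 ; C = +0.507093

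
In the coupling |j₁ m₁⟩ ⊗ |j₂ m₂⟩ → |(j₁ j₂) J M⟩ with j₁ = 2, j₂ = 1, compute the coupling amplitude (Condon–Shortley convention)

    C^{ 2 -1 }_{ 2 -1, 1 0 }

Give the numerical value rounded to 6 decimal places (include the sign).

-0.408248

triangle: 1!×3!×1!/6! = 6/720
(j±m)!: 1!×3!×1!×1!×1!×3! = 36
prefactor² = (2J+1)×Δ×N² = 3/2
  k=0: +1/(0!×1!×3!×1!×0!×0!) = 1/6
  k=1: −1/(1!×0!×2!×0!×1!×1!) = -1/2
Σ = -1/3  ⇒  CG² = 3/2×(-1/3)² = 1/6
CG = −√(1/6) = -0.408248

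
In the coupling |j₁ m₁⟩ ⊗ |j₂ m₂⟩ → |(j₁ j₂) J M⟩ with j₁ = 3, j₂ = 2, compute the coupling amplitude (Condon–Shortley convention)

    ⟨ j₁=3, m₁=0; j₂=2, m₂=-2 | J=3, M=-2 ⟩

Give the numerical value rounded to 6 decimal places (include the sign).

+0.577350

j₁+j₂−J=2  J+j₁−j₂=4  J−j₁+j₂=2  j₁+j₂+J+1=9
(j₁±m₁, j₂±m₂, J±M) = (3,3,0,4,1,5)
P² = 192
sum k=0..0:
  [0] +1/24 = 1/24
S = 1/24
C² = P²·S² = 1/3 ; C = +0.577350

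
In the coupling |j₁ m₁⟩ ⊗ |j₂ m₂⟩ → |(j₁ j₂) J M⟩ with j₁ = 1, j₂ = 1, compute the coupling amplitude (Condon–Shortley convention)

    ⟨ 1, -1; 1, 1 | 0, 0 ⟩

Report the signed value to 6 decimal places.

triangle: 2!×0!×0!/3! = 2/6
(j±m)!: 0!×2!×2!×0!×0!×0! = 4
prefactor² = (2J+1)×Δ×N² = 4/3
  k=2: +1/(2!×0!×0!×0!×0!×0!) = 1/2
Σ = 1/2  ⇒  CG² = 4/3×1/2² = 1/3
CG = +√(1/3) = +0.577350

+0.577350  (= +√(1/3))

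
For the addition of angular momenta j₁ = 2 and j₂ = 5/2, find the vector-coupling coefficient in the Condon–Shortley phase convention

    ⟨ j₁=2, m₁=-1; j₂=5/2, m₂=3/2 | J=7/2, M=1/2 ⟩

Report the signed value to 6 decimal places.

-0.619780  (= −√(121/315))

j₁+j₂−J=1  J+j₁−j₂=3  J−j₁+j₂=4  j₁+j₂+J+1=9
(j₁±m₁, j₂±m₂, J±M) = (1,3,4,1,4,3)
P² = 2304/35
sum k=0..1:
  [0] +1/144 = 1/144
  [1] −1/12 = -1/12
S = -11/144
C² = P²·S² = 121/315 ; C = -0.619780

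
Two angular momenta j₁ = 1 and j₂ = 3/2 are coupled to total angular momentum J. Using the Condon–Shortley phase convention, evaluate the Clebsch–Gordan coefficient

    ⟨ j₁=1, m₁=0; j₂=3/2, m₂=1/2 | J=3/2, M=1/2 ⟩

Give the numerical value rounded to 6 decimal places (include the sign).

−√(1/15) = -0.258199

triangle: 1!*1!*2!/5! = 2/120
(j±m)!: 1!*1!*2!*1!*2!*1! = 4
prefactor² = (2J+1)*Δ*N² = 4/15
  k=0: +1/(0!*1!*1!*2!*0!*0!) = 1/2
  k=1: −1/(1!*0!*0!*1!*1!*1!) = -1
Σ = -1/2  ⇒  CG² = 4/15*(-1/2)² = 1/15
CG = −√(1/15) = -0.258199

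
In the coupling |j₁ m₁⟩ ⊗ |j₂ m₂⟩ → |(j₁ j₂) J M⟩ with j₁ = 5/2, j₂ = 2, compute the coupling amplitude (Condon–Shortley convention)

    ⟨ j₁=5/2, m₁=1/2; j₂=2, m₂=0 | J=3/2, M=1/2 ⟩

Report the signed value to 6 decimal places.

√[4·3!2!1!/7! · 3!2!2!2!2!1!] = √(32/35)
  +(−1)^1/∏(1,2,1,1,1,0)! = -1/2  (running -1/2)
  +(−1)^2/∏(2,1,0,0,2,1)! = 1/4  (running -1/4)
⟨..|..⟩ = √(32/35)·(-1/4) = -0.239046

−√(2/35) ≈ -0.239046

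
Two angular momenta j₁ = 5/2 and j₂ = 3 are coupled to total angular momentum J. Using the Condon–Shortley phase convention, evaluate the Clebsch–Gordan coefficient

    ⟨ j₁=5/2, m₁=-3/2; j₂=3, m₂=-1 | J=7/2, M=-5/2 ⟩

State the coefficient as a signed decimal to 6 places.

-0.398410  (= −√(10/63))

√[8·2!3!4!/10! · 1!4!2!4!1!6!] = √(18432/35)
  +(−1)^1/∏(1,1,3,1,0,3)! = -1/36  (running -1/36)
  +(−1)^2/∏(2,0,2,0,1,4)! = 1/96  (running -5/288)
⟨..|..⟩ = √(18432/35)·(-5/288) = -0.398410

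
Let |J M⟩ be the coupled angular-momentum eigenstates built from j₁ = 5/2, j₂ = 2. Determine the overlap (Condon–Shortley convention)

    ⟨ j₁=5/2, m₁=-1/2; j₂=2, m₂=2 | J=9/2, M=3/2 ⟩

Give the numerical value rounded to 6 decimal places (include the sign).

+0.345033  (= +√(5/42))

triangle: 0!×5!×4!/10! = 2880/3628800
(j±m)!: 2!×3!×4!×0!×6!×3! = 1244160
prefactor² = (2J+1)×Δ×N² = 69120/7
  k=0: +1/(0!×0!×3!×4!×2!×0!) = 1/288
Σ = 1/288  ⇒  CG² = 69120/7×1/288² = 5/42
CG = +√(5/42) = +0.345033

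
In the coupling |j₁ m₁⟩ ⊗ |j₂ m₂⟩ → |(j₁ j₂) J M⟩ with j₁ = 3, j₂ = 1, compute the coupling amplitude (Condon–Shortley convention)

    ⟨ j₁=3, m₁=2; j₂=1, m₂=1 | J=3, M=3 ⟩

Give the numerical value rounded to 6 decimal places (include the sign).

√[7·1!5!1!/8! · 5!1!2!0!6!0!] = √(3600)
  +(−1)^1/∏(1,0,0,1,5,0)! = -1/120  (running -1/120)
⟨..|..⟩ = √(3600)·(-1/120) = -0.500000

-0.500000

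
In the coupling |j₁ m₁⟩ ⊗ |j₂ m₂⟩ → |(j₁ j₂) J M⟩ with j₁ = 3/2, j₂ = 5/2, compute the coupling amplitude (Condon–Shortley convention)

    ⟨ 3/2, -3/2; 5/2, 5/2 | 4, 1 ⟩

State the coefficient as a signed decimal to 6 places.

√[9·0!3!5!/9! · 0!3!5!0!5!3!] = √(64800/7)
  +(−1)^0/∏(0,0,3,5,0,0)! = 1/720  (running 1/720)
⟨..|..⟩ = √(64800/7)·(1/720) = +0.133631

+√(1/56) = +0.133631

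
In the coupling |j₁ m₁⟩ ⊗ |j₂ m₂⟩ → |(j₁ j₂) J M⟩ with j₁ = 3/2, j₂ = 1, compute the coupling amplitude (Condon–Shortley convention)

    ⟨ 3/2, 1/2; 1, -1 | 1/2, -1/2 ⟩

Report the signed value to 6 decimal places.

j₁+j₂−J=2  J+j₁−j₂=1  J−j₁+j₂=0  j₁+j₂+J+1=4
(j₁±m₁, j₂±m₂, J±M) = (2,1,0,2,0,1)
P² = 2/3
sum k=0..0:
  [0] +1/2 = 1/2
S = 1/2
C² = P²·S² = 1/6 ; C = +0.408248

+0.408248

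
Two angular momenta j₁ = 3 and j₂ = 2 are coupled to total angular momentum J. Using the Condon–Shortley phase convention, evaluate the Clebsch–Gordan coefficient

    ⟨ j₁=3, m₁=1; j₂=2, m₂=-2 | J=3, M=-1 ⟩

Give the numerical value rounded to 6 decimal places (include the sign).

+√(2/5) = +0.632456

triangle: 2!*4!*2!/9! = 96/362880
(j±m)!: 4!*2!*0!*4!*2!*4! = 55296
prefactor² = (2J+1)*Δ*N² = 512/5
  k=0: +1/(0!*2!*2!*0!*2!*2!) = 1/16
Σ = 1/16  ⇒  CG² = 512/5*1/16² = 2/5
CG = +√(2/5) = +0.632456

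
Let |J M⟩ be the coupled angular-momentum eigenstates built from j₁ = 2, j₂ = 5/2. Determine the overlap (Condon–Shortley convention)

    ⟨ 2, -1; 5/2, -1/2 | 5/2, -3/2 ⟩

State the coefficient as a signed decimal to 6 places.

−√(6/35) ≈ -0.414039

√[6·2!2!3!/8! · 1!3!2!3!1!4!] = √(216/35)
  +(−1)^1/∏(1,1,2,1,0,2)! = -1/4  (running -1/4)
  +(−1)^2/∏(2,0,1,0,1,3)! = 1/12  (running -1/6)
⟨..|..⟩ = √(216/35)·(-1/6) = -0.414039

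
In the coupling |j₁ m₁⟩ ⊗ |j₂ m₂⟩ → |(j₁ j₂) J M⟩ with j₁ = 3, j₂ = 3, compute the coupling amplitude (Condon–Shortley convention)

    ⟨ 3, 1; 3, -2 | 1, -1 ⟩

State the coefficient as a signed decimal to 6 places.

j₁+j₂−J=5  J+j₁−j₂=1  J−j₁+j₂=1  j₁+j₂+J+1=8
(j₁±m₁, j₂±m₂, J±M) = (4,2,1,5,0,2)
P² = 720/7
sum k=1..1:
  [1] −1/24 = -1/24
S = -1/24
C² = P²·S² = 5/28 ; C = -0.422577

-0.422577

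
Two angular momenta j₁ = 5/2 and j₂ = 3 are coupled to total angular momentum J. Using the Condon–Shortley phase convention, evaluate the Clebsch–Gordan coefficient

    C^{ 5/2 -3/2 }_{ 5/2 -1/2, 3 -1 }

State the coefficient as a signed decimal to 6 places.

−√(1/35) ≈ -0.169031

triangle: 3!×2!×3!/9! = 72/362880
(j±m)!: 2!×3!×2!×4!×1!×4! = 13824
prefactor² = (2J+1)×Δ×N² = 576/35
  k=1: −1/(1!×2!×2!×1!×0!×2!) = -1/8
  k=2: +1/(2!×1!×1!×0!×1!×3!) = 1/12
Σ = -1/24  ⇒  CG² = 576/35×(-1/24)² = 1/35
CG = −√(1/35) = -0.169031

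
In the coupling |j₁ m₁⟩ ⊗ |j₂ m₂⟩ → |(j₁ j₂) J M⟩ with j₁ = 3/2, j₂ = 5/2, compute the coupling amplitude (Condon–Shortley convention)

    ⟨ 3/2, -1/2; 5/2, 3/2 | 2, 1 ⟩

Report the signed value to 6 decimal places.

+√(1/42) ≈ +0.154303

√[5·2!1!3!/7! · 1!2!4!1!3!1!] = √(24/7)
  +(−1)^1/∏(1,1,1,3,0,0)! = -1/6  (running -1/6)
  +(−1)^2/∏(2,0,0,2,1,1)! = 1/4  (running 1/12)
⟨..|..⟩ = √(24/7)·(1/12) = +0.154303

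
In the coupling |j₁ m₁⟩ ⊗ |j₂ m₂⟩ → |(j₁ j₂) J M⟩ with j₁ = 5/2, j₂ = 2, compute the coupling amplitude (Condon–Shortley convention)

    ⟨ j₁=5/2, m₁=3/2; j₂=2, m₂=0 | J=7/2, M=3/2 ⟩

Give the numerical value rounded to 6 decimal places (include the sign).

+√(2/7) = +0.534522

j₁+j₂−J=1  J+j₁−j₂=4  J−j₁+j₂=3  j₁+j₂+J+1=9
(j₁±m₁, j₂±m₂, J±M) = (4,1,2,2,5,2)
P² = 512/7
sum k=0..1:
  [0] +1/12 = 1/12
  [1] −1/48 = -1/48
S = 1/16
C² = P²·S² = 2/7 ; C = +0.534522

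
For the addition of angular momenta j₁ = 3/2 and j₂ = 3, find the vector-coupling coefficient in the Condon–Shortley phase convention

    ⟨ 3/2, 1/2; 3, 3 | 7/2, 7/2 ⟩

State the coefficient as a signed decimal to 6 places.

-0.816497  (= −√(2/3))

j₁+j₂−J=1  J+j₁−j₂=2  J−j₁+j₂=5  j₁+j₂+J+1=9
(j₁±m₁, j₂±m₂, J±M) = (2,1,6,0,7,0)
P² = 38400
sum k=1..1:
  [1] −1/240 = -1/240
S = -1/240
C² = P²·S² = 2/3 ; C = -0.816497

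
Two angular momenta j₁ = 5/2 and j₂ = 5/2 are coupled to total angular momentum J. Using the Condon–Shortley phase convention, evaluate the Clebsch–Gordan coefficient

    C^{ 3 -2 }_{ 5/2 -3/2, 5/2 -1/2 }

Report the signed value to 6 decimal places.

triangle: 2!*3!*3!/9! = 72/362880
(j±m)!: 1!*4!*2!*3!*1!*5! = 34560
prefactor² = (2J+1)*Δ*N² = 48
  k=1: −1/(1!*1!*3!*1!*0!*2!) = -1/12
  k=2: +1/(2!*0!*2!*0!*1!*3!) = 1/24
Σ = -1/24  ⇒  CG² = 48*(-1/24)² = 1/12
CG = −√(1/12) = -0.288675

-0.288675  (= −√(1/12))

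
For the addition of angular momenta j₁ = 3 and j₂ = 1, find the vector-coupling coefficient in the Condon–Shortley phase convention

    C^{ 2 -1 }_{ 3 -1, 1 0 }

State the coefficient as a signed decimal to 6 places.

-0.617213  (= −√(8/21))

√[5·2!4!0!/7! · 2!4!1!1!1!3!] = √(96/7)
  +(−1)^1/∏(1,1,3,0,1,0)! = -1/6  (running -1/6)
⟨..|..⟩ = √(96/7)·(-1/6) = -0.617213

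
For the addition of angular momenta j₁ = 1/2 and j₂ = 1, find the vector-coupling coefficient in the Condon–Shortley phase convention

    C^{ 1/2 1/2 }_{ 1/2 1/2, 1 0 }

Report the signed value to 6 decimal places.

+0.577350

j₁+j₂−J=1  J+j₁−j₂=0  J−j₁+j₂=1  j₁+j₂+J+1=3
(j₁±m₁, j₂±m₂, J±M) = (1,0,1,1,1,0)
P² = 1/3
sum k=0..0:
  [0] +1/1 = 1
S = 1
C² = P²·S² = 1/3 ; C = +0.577350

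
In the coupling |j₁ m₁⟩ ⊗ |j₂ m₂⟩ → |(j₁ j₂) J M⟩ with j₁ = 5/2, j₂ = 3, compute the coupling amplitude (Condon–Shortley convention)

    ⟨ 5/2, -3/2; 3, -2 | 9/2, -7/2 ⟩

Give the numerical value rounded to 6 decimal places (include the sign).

j₁+j₂−J=1  J+j₁−j₂=4  J−j₁+j₂=5  j₁+j₂+J+1=11
(j₁±m₁, j₂±m₂, J±M) = (1,4,1,5,1,8)
P² = 921600/11
sum k=0..1:
  [0] +1/576 = 1/576
  [1] −1/720 = -1/720
S = 1/2880
C² = P²·S² = 1/99 ; C = +0.100504

+0.100504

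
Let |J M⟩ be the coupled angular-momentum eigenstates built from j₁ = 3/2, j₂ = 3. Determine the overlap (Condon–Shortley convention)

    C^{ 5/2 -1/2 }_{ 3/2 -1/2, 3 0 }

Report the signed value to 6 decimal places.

j₁+j₂−J=2  J+j₁−j₂=1  J−j₁+j₂=4  j₁+j₂+J+1=8
(j₁±m₁, j₂±m₂, J±M) = (1,2,3,3,2,3)
P² = 216/35
sum k=1..2:
  [1] −1/4 = -1/4
  [2] +1/12 = 1/12
S = -1/6
C² = P²·S² = 6/35 ; C = -0.414039

−√(6/35) = -0.414039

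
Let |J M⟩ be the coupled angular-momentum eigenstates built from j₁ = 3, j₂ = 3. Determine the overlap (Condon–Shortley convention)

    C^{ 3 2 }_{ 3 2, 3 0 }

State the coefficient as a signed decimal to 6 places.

j₁+j₂−J=3  J+j₁−j₂=3  J−j₁+j₂=3  j₁+j₂+J+1=10
(j₁±m₁, j₂±m₂, J±M) = (5,1,3,3,5,1)
P² = 216
sum k=0..1:
  [0] +1/72 = 1/72
  [1] −1/24 = -1/24
S = -1/36
C² = P²·S² = 1/6 ; C = -0.408248

−√(1/6) = -0.408248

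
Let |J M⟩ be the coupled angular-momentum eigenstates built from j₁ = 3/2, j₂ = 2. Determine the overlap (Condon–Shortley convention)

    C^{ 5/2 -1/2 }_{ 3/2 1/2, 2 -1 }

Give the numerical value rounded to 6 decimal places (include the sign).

+√(5/14) ≈ +0.597614

triangle: 1!×2!×3!/7! = 12/5040
(j±m)!: 2!×1!×1!×3!×2!×3! = 144
prefactor² = (2J+1)×Δ×N² = 72/35
  k=0: +1/(0!×1!×1!×1!×1!×2!) = 1/2
  k=1: −1/(1!×0!×0!×0!×2!×3!) = -1/12
Σ = 5/12  ⇒  CG² = 72/35×5/12² = 5/14
CG = +√(5/14) = +0.597614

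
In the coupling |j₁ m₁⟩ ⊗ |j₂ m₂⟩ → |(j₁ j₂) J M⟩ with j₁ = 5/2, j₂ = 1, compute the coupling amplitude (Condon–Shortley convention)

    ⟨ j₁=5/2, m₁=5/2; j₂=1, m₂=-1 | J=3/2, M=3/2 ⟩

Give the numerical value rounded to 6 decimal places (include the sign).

triangle: 2!·3!·0!/6! = 12/720
(j±m)!: 5!·0!·0!·2!·3!·0! = 1440
prefactor² = (2J+1)·Δ·N² = 96
  k=0: +1/(0!·2!·0!·0!·3!·0!) = 1/12
Σ = 1/12  ⇒  CG² = 96·1/12² = 2/3
CG = +√(2/3) = +0.816497

+√(2/3) ≈ +0.816497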